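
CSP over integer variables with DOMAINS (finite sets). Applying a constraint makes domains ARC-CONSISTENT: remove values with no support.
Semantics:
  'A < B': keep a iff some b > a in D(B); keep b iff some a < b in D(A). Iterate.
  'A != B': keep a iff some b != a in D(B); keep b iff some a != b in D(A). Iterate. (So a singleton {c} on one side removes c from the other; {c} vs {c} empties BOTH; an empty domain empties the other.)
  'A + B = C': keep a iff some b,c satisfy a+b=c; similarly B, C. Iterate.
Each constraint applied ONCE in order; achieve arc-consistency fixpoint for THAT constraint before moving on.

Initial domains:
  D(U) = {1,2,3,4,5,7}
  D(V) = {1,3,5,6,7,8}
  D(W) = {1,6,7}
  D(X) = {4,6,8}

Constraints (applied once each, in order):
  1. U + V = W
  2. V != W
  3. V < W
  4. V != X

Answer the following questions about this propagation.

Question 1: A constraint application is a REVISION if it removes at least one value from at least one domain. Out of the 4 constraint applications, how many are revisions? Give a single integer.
Answer: 1

Derivation:
Constraint 1 (U + V = W) on D(U)={1,2,3,4,5,7} D(V)={1,3,5,6,7,8} D(W)={1,6,7}: U {1,2,3,4,5,7}->{1,2,3,4,5}; V {1,3,5,6,7,8}->{1,3,5,6}; W {1,6,7}->{6,7} => REVISION
Constraint 2 (V != W) on D(V)={1,3,5,6} D(W)={6,7}: no change => not a revision
Constraint 3 (V < W) on D(V)={1,3,5,6} D(W)={6,7}: no change => not a revision
Constraint 4 (V != X) on D(V)={1,3,5,6} D(X)={4,6,8}: no change => not a revision
Total revisions = 1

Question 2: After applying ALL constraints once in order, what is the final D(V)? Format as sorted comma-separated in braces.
Constraint 1 (U + V = W) on D(U)={1,2,3,4,5,7} D(V)={1,3,5,6,7,8} D(W)={1,6,7}: U {1,2,3,4,5,7}->{1,2,3,4,5}; V {1,3,5,6,7,8}->{1,3,5,6}; W {1,6,7}->{6,7}
Constraint 2 (V != W) on D(V)={1,3,5,6} D(W)={6,7}: no change
Constraint 3 (V < W) on D(V)={1,3,5,6} D(W)={6,7}: no change
Constraint 4 (V != X) on D(V)={1,3,5,6} D(X)={4,6,8}: no change
So after all 4 constraints: D(V) = {1,3,5,6}

Answer: {1,3,5,6}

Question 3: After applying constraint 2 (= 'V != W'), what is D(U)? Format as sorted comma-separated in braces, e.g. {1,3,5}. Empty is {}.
Constraint 1 (U + V = W) on D(U)={1,2,3,4,5,7} D(V)={1,3,5,6,7,8} D(W)={1,6,7}: U {1,2,3,4,5,7}->{1,2,3,4,5}; V {1,3,5,6,7,8}->{1,3,5,6}; W {1,6,7}->{6,7}
Constraint 2 (V != W) on D(V)={1,3,5,6} D(W)={6,7}: no change
So after constraint 2: D(U) = {1,2,3,4,5}

Answer: {1,2,3,4,5}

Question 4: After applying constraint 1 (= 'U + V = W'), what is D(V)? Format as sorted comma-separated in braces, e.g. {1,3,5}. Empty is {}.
Answer: {1,3,5,6}

Derivation:
Constraint 1 (U + V = W) on D(U)={1,2,3,4,5,7} D(V)={1,3,5,6,7,8} D(W)={1,6,7}: U {1,2,3,4,5,7}->{1,2,3,4,5}; V {1,3,5,6,7,8}->{1,3,5,6}; W {1,6,7}->{6,7}
So after constraint 1: D(V) = {1,3,5,6}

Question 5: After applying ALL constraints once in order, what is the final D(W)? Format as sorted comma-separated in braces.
Constraint 1 (U + V = W) on D(U)={1,2,3,4,5,7} D(V)={1,3,5,6,7,8} D(W)={1,6,7}: U {1,2,3,4,5,7}->{1,2,3,4,5}; V {1,3,5,6,7,8}->{1,3,5,6}; W {1,6,7}->{6,7}
Constraint 2 (V != W) on D(V)={1,3,5,6} D(W)={6,7}: no change
Constraint 3 (V < W) on D(V)={1,3,5,6} D(W)={6,7}: no change
Constraint 4 (V != X) on D(V)={1,3,5,6} D(X)={4,6,8}: no change
So after all 4 constraints: D(W) = {6,7}

Answer: {6,7}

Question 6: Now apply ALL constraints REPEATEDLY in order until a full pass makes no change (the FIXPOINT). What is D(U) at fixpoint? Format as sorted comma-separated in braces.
pass 0 (initial): D(U)={1,2,3,4,5,7}
pass 1: U {1,2,3,4,5,7}->{1,2,3,4,5}; V {1,3,5,6,7,8}->{1,3,5,6}; W {1,6,7}->{6,7}
pass 2: no change
Fixpoint after 2 passes: D(U) = {1,2,3,4,5}

Answer: {1,2,3,4,5}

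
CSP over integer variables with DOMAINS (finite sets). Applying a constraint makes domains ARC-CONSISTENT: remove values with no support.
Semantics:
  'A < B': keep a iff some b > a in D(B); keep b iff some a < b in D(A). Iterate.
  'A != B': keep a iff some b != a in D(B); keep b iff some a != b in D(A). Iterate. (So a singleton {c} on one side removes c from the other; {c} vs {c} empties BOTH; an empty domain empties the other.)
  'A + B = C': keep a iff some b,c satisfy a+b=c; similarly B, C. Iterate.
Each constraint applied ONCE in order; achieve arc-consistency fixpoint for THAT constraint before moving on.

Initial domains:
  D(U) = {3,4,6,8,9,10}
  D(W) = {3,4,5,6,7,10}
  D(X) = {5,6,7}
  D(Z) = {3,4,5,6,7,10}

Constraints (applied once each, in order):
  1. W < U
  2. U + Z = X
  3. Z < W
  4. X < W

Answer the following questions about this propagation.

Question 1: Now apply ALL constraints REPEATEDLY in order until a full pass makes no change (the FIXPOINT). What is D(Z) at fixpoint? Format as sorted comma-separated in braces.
Answer: {}

Derivation:
pass 0 (initial): D(Z)={3,4,5,6,7,10}
pass 1: U {3,4,6,8,9,10}->{4}; W {3,4,5,6,7,10}->{}; X {5,6,7}->{}; Z {3,4,5,6,7,10}->{3}
pass 2: U {4}->{}; Z {3}->{}
pass 3: no change
Fixpoint after 3 passes: D(Z) = {}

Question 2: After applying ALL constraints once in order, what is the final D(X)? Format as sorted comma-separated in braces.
Answer: {}

Derivation:
Constraint 1 (W < U) on D(W)={3,4,5,6,7,10} D(U)={3,4,6,8,9,10}: W {3,4,5,6,7,10}->{3,4,5,6,7}; U {3,4,6,8,9,10}->{4,6,8,9,10}
Constraint 2 (U + Z = X) on D(U)={4,6,8,9,10} D(Z)={3,4,5,6,7,10} D(X)={5,6,7}: U {4,6,8,9,10}->{4}; Z {3,4,5,6,7,10}->{3}; X {5,6,7}->{7}
Constraint 3 (Z < W) on D(Z)={3} D(W)={3,4,5,6,7}: W {3,4,5,6,7}->{4,5,6,7}
Constraint 4 (X < W) on D(X)={7} D(W)={4,5,6,7}: X {7}->{}; W {4,5,6,7}->{}
So after all 4 constraints: D(X) = {}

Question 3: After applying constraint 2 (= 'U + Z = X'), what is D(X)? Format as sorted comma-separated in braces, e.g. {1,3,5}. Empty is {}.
Answer: {7}

Derivation:
Constraint 1 (W < U) on D(W)={3,4,5,6,7,10} D(U)={3,4,6,8,9,10}: W {3,4,5,6,7,10}->{3,4,5,6,7}; U {3,4,6,8,9,10}->{4,6,8,9,10}
Constraint 2 (U + Z = X) on D(U)={4,6,8,9,10} D(Z)={3,4,5,6,7,10} D(X)={5,6,7}: U {4,6,8,9,10}->{4}; Z {3,4,5,6,7,10}->{3}; X {5,6,7}->{7}
So after constraint 2: D(X) = {7}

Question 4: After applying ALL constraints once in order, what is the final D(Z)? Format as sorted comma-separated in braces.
Answer: {3}

Derivation:
Constraint 1 (W < U) on D(W)={3,4,5,6,7,10} D(U)={3,4,6,8,9,10}: W {3,4,5,6,7,10}->{3,4,5,6,7}; U {3,4,6,8,9,10}->{4,6,8,9,10}
Constraint 2 (U + Z = X) on D(U)={4,6,8,9,10} D(Z)={3,4,5,6,7,10} D(X)={5,6,7}: U {4,6,8,9,10}->{4}; Z {3,4,5,6,7,10}->{3}; X {5,6,7}->{7}
Constraint 3 (Z < W) on D(Z)={3} D(W)={3,4,5,6,7}: W {3,4,5,6,7}->{4,5,6,7}
Constraint 4 (X < W) on D(X)={7} D(W)={4,5,6,7}: X {7}->{}; W {4,5,6,7}->{}
So after all 4 constraints: D(Z) = {3}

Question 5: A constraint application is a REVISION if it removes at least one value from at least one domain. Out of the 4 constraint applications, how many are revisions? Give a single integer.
Constraint 1 (W < U) on D(W)={3,4,5,6,7,10} D(U)={3,4,6,8,9,10}: W {3,4,5,6,7,10}->{3,4,5,6,7}; U {3,4,6,8,9,10}->{4,6,8,9,10} => REVISION
Constraint 2 (U + Z = X) on D(U)={4,6,8,9,10} D(Z)={3,4,5,6,7,10} D(X)={5,6,7}: U {4,6,8,9,10}->{4}; Z {3,4,5,6,7,10}->{3}; X {5,6,7}->{7} => REVISION
Constraint 3 (Z < W) on D(Z)={3} D(W)={3,4,5,6,7}: W {3,4,5,6,7}->{4,5,6,7} => REVISION
Constraint 4 (X < W) on D(X)={7} D(W)={4,5,6,7}: X {7}->{}; W {4,5,6,7}->{} => REVISION
Total revisions = 4

Answer: 4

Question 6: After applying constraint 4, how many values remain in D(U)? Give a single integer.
Answer: 1

Derivation:
Constraint 1 (W < U) on D(W)={3,4,5,6,7,10} D(U)={3,4,6,8,9,10}: W {3,4,5,6,7,10}->{3,4,5,6,7}; U {3,4,6,8,9,10}->{4,6,8,9,10}
Constraint 2 (U + Z = X) on D(U)={4,6,8,9,10} D(Z)={3,4,5,6,7,10} D(X)={5,6,7}: U {4,6,8,9,10}->{4}; Z {3,4,5,6,7,10}->{3}; X {5,6,7}->{7}
Constraint 3 (Z < W) on D(Z)={3} D(W)={3,4,5,6,7}: W {3,4,5,6,7}->{4,5,6,7}
Constraint 4 (X < W) on D(X)={7} D(W)={4,5,6,7}: X {7}->{}; W {4,5,6,7}->{}
So after constraint 4: D(U)={4}, size = 1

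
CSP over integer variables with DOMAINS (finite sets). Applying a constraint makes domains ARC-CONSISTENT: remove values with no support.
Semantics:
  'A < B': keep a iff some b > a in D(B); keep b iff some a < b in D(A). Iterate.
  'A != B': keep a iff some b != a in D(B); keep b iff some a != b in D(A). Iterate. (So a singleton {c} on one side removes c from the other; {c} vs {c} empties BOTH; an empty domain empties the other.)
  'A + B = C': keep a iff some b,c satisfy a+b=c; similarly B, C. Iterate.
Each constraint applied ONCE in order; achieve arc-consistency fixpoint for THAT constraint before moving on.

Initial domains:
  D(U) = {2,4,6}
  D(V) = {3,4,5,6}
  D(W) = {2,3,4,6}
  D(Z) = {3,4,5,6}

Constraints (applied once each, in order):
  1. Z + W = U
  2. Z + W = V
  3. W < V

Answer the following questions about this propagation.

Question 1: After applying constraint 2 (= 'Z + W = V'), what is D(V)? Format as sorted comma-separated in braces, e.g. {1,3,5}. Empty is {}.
Constraint 1 (Z + W = U) on D(Z)={3,4,5,6} D(W)={2,3,4,6} D(U)={2,4,6}: Z {3,4,5,6}->{3,4}; W {2,3,4,6}->{2,3}; U {2,4,6}->{6}
Constraint 2 (Z + W = V) on D(Z)={3,4} D(W)={2,3} D(V)={3,4,5,6}: V {3,4,5,6}->{5,6}
So after constraint 2: D(V) = {5,6}

Answer: {5,6}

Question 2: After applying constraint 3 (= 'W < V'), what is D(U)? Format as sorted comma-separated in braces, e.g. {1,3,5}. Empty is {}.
Constraint 1 (Z + W = U) on D(Z)={3,4,5,6} D(W)={2,3,4,6} D(U)={2,4,6}: Z {3,4,5,6}->{3,4}; W {2,3,4,6}->{2,3}; U {2,4,6}->{6}
Constraint 2 (Z + W = V) on D(Z)={3,4} D(W)={2,3} D(V)={3,4,5,6}: V {3,4,5,6}->{5,6}
Constraint 3 (W < V) on D(W)={2,3} D(V)={5,6}: no change
So after constraint 3: D(U) = {6}

Answer: {6}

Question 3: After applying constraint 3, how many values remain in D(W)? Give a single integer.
Answer: 2

Derivation:
Constraint 1 (Z + W = U) on D(Z)={3,4,5,6} D(W)={2,3,4,6} D(U)={2,4,6}: Z {3,4,5,6}->{3,4}; W {2,3,4,6}->{2,3}; U {2,4,6}->{6}
Constraint 2 (Z + W = V) on D(Z)={3,4} D(W)={2,3} D(V)={3,4,5,6}: V {3,4,5,6}->{5,6}
Constraint 3 (W < V) on D(W)={2,3} D(V)={5,6}: no change
So after constraint 3: D(W)={2,3}, size = 2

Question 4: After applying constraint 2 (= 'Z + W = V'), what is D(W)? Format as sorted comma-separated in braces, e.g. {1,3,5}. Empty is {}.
Answer: {2,3}

Derivation:
Constraint 1 (Z + W = U) on D(Z)={3,4,5,6} D(W)={2,3,4,6} D(U)={2,4,6}: Z {3,4,5,6}->{3,4}; W {2,3,4,6}->{2,3}; U {2,4,6}->{6}
Constraint 2 (Z + W = V) on D(Z)={3,4} D(W)={2,3} D(V)={3,4,5,6}: V {3,4,5,6}->{5,6}
So after constraint 2: D(W) = {2,3}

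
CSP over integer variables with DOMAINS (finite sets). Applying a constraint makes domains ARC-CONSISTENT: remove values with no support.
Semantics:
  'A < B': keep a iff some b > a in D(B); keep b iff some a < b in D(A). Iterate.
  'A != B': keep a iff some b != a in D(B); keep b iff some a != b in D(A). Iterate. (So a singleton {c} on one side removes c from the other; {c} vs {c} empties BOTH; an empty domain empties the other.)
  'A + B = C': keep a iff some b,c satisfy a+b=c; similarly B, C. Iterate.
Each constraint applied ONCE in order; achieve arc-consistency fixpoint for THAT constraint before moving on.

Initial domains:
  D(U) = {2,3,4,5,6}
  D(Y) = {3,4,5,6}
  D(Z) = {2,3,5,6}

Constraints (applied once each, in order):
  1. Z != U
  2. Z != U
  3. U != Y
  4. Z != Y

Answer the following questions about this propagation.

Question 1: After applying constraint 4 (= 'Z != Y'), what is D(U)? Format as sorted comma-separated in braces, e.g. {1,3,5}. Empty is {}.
Answer: {2,3,4,5,6}

Derivation:
Constraint 1 (Z != U) on D(Z)={2,3,5,6} D(U)={2,3,4,5,6}: no change
Constraint 2 (Z != U) on D(Z)={2,3,5,6} D(U)={2,3,4,5,6}: no change
Constraint 3 (U != Y) on D(U)={2,3,4,5,6} D(Y)={3,4,5,6}: no change
Constraint 4 (Z != Y) on D(Z)={2,3,5,6} D(Y)={3,4,5,6}: no change
So after constraint 4: D(U) = {2,3,4,5,6}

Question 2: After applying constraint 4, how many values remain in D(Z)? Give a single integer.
Constraint 1 (Z != U) on D(Z)={2,3,5,6} D(U)={2,3,4,5,6}: no change
Constraint 2 (Z != U) on D(Z)={2,3,5,6} D(U)={2,3,4,5,6}: no change
Constraint 3 (U != Y) on D(U)={2,3,4,5,6} D(Y)={3,4,5,6}: no change
Constraint 4 (Z != Y) on D(Z)={2,3,5,6} D(Y)={3,4,5,6}: no change
So after constraint 4: D(Z)={2,3,5,6}, size = 4

Answer: 4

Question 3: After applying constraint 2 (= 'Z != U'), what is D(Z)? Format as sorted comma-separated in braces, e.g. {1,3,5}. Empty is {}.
Answer: {2,3,5,6}

Derivation:
Constraint 1 (Z != U) on D(Z)={2,3,5,6} D(U)={2,3,4,5,6}: no change
Constraint 2 (Z != U) on D(Z)={2,3,5,6} D(U)={2,3,4,5,6}: no change
So after constraint 2: D(Z) = {2,3,5,6}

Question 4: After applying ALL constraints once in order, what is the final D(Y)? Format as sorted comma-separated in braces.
Constraint 1 (Z != U) on D(Z)={2,3,5,6} D(U)={2,3,4,5,6}: no change
Constraint 2 (Z != U) on D(Z)={2,3,5,6} D(U)={2,3,4,5,6}: no change
Constraint 3 (U != Y) on D(U)={2,3,4,5,6} D(Y)={3,4,5,6}: no change
Constraint 4 (Z != Y) on D(Z)={2,3,5,6} D(Y)={3,4,5,6}: no change
So after all 4 constraints: D(Y) = {3,4,5,6}

Answer: {3,4,5,6}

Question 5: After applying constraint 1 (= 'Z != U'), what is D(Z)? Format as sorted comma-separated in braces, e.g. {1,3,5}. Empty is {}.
Answer: {2,3,5,6}

Derivation:
Constraint 1 (Z != U) on D(Z)={2,3,5,6} D(U)={2,3,4,5,6}: no change
So after constraint 1: D(Z) = {2,3,5,6}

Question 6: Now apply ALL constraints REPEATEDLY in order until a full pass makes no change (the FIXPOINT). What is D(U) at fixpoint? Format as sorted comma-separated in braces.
pass 0 (initial): D(U)={2,3,4,5,6}
pass 1: no change
Fixpoint after 1 passes: D(U) = {2,3,4,5,6}

Answer: {2,3,4,5,6}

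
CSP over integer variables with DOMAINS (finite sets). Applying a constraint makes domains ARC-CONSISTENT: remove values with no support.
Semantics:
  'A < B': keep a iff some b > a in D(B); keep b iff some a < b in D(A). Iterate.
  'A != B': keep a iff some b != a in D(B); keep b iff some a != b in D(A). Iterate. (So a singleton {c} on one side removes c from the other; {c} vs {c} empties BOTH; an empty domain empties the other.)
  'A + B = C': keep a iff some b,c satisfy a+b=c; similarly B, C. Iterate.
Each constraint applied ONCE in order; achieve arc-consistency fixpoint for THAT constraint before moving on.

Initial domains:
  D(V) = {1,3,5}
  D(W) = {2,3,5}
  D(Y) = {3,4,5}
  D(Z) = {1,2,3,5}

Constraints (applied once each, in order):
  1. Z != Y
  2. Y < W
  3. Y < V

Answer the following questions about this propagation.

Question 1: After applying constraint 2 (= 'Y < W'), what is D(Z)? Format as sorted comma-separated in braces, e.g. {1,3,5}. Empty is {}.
Constraint 1 (Z != Y) on D(Z)={1,2,3,5} D(Y)={3,4,5}: no change
Constraint 2 (Y < W) on D(Y)={3,4,5} D(W)={2,3,5}: Y {3,4,5}->{3,4}; W {2,3,5}->{5}
So after constraint 2: D(Z) = {1,2,3,5}

Answer: {1,2,3,5}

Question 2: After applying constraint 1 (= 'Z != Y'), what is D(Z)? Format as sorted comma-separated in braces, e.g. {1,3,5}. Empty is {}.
Constraint 1 (Z != Y) on D(Z)={1,2,3,5} D(Y)={3,4,5}: no change
So after constraint 1: D(Z) = {1,2,3,5}

Answer: {1,2,3,5}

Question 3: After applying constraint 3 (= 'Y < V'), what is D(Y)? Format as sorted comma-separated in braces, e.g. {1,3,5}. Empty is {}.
Constraint 1 (Z != Y) on D(Z)={1,2,3,5} D(Y)={3,4,5}: no change
Constraint 2 (Y < W) on D(Y)={3,4,5} D(W)={2,3,5}: Y {3,4,5}->{3,4}; W {2,3,5}->{5}
Constraint 3 (Y < V) on D(Y)={3,4} D(V)={1,3,5}: V {1,3,5}->{5}
So after constraint 3: D(Y) = {3,4}

Answer: {3,4}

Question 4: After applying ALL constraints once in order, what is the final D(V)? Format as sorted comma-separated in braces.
Answer: {5}

Derivation:
Constraint 1 (Z != Y) on D(Z)={1,2,3,5} D(Y)={3,4,5}: no change
Constraint 2 (Y < W) on D(Y)={3,4,5} D(W)={2,3,5}: Y {3,4,5}->{3,4}; W {2,3,5}->{5}
Constraint 3 (Y < V) on D(Y)={3,4} D(V)={1,3,5}: V {1,3,5}->{5}
So after all 3 constraints: D(V) = {5}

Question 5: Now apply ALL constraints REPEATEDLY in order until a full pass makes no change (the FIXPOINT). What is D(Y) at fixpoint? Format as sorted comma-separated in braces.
pass 0 (initial): D(Y)={3,4,5}
pass 1: V {1,3,5}->{5}; W {2,3,5}->{5}; Y {3,4,5}->{3,4}
pass 2: no change
Fixpoint after 2 passes: D(Y) = {3,4}

Answer: {3,4}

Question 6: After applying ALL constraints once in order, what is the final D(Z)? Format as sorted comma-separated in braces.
Answer: {1,2,3,5}

Derivation:
Constraint 1 (Z != Y) on D(Z)={1,2,3,5} D(Y)={3,4,5}: no change
Constraint 2 (Y < W) on D(Y)={3,4,5} D(W)={2,3,5}: Y {3,4,5}->{3,4}; W {2,3,5}->{5}
Constraint 3 (Y < V) on D(Y)={3,4} D(V)={1,3,5}: V {1,3,5}->{5}
So after all 3 constraints: D(Z) = {1,2,3,5}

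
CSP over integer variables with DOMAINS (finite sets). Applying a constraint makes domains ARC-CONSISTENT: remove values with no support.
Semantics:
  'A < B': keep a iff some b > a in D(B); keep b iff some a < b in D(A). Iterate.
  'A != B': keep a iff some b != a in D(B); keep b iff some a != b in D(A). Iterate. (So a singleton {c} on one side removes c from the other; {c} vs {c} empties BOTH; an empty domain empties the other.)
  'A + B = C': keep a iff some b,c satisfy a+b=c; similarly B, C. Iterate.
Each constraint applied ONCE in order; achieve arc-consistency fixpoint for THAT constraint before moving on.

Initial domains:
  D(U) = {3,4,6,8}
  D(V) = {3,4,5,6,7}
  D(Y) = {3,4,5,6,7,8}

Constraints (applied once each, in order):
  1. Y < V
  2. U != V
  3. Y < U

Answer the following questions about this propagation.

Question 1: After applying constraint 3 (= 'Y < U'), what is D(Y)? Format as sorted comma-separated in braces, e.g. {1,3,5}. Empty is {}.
Answer: {3,4,5,6}

Derivation:
Constraint 1 (Y < V) on D(Y)={3,4,5,6,7,8} D(V)={3,4,5,6,7}: Y {3,4,5,6,7,8}->{3,4,5,6}; V {3,4,5,6,7}->{4,5,6,7}
Constraint 2 (U != V) on D(U)={3,4,6,8} D(V)={4,5,6,7}: no change
Constraint 3 (Y < U) on D(Y)={3,4,5,6} D(U)={3,4,6,8}: U {3,4,6,8}->{4,6,8}
So after constraint 3: D(Y) = {3,4,5,6}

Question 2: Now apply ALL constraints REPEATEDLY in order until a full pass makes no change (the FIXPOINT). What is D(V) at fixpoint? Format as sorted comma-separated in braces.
pass 0 (initial): D(V)={3,4,5,6,7}
pass 1: U {3,4,6,8}->{4,6,8}; V {3,4,5,6,7}->{4,5,6,7}; Y {3,4,5,6,7,8}->{3,4,5,6}
pass 2: no change
Fixpoint after 2 passes: D(V) = {4,5,6,7}

Answer: {4,5,6,7}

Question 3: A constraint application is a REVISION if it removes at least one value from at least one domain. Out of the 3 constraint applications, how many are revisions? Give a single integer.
Answer: 2

Derivation:
Constraint 1 (Y < V) on D(Y)={3,4,5,6,7,8} D(V)={3,4,5,6,7}: Y {3,4,5,6,7,8}->{3,4,5,6}; V {3,4,5,6,7}->{4,5,6,7} => REVISION
Constraint 2 (U != V) on D(U)={3,4,6,8} D(V)={4,5,6,7}: no change => not a revision
Constraint 3 (Y < U) on D(Y)={3,4,5,6} D(U)={3,4,6,8}: U {3,4,6,8}->{4,6,8} => REVISION
Total revisions = 2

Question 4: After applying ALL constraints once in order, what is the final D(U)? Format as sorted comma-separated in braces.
Constraint 1 (Y < V) on D(Y)={3,4,5,6,7,8} D(V)={3,4,5,6,7}: Y {3,4,5,6,7,8}->{3,4,5,6}; V {3,4,5,6,7}->{4,5,6,7}
Constraint 2 (U != V) on D(U)={3,4,6,8} D(V)={4,5,6,7}: no change
Constraint 3 (Y < U) on D(Y)={3,4,5,6} D(U)={3,4,6,8}: U {3,4,6,8}->{4,6,8}
So after all 3 constraints: D(U) = {4,6,8}

Answer: {4,6,8}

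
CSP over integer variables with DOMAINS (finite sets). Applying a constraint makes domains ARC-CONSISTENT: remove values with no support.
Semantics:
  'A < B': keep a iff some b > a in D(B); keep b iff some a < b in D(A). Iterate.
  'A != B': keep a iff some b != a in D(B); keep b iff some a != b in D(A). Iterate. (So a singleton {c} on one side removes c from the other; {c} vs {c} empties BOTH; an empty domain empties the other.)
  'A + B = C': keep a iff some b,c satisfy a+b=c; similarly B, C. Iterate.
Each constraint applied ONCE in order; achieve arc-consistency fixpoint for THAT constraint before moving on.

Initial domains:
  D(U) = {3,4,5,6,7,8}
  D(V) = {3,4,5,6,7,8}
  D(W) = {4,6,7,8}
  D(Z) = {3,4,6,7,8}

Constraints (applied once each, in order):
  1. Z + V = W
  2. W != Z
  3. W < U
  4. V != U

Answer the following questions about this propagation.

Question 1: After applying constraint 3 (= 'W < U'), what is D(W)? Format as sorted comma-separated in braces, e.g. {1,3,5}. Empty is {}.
Constraint 1 (Z + V = W) on D(Z)={3,4,6,7,8} D(V)={3,4,5,6,7,8} D(W)={4,6,7,8}: Z {3,4,6,7,8}->{3,4}; V {3,4,5,6,7,8}->{3,4,5}; W {4,6,7,8}->{6,7,8}
Constraint 2 (W != Z) on D(W)={6,7,8} D(Z)={3,4}: no change
Constraint 3 (W < U) on D(W)={6,7,8} D(U)={3,4,5,6,7,8}: W {6,7,8}->{6,7}; U {3,4,5,6,7,8}->{7,8}
So after constraint 3: D(W) = {6,7}

Answer: {6,7}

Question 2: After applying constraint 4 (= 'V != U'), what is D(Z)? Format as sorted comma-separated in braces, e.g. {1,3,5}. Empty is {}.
Answer: {3,4}

Derivation:
Constraint 1 (Z + V = W) on D(Z)={3,4,6,7,8} D(V)={3,4,5,6,7,8} D(W)={4,6,7,8}: Z {3,4,6,7,8}->{3,4}; V {3,4,5,6,7,8}->{3,4,5}; W {4,6,7,8}->{6,7,8}
Constraint 2 (W != Z) on D(W)={6,7,8} D(Z)={3,4}: no change
Constraint 3 (W < U) on D(W)={6,7,8} D(U)={3,4,5,6,7,8}: W {6,7,8}->{6,7}; U {3,4,5,6,7,8}->{7,8}
Constraint 4 (V != U) on D(V)={3,4,5} D(U)={7,8}: no change
So after constraint 4: D(Z) = {3,4}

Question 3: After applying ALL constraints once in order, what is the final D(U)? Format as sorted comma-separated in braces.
Constraint 1 (Z + V = W) on D(Z)={3,4,6,7,8} D(V)={3,4,5,6,7,8} D(W)={4,6,7,8}: Z {3,4,6,7,8}->{3,4}; V {3,4,5,6,7,8}->{3,4,5}; W {4,6,7,8}->{6,7,8}
Constraint 2 (W != Z) on D(W)={6,7,8} D(Z)={3,4}: no change
Constraint 3 (W < U) on D(W)={6,7,8} D(U)={3,4,5,6,7,8}: W {6,7,8}->{6,7}; U {3,4,5,6,7,8}->{7,8}
Constraint 4 (V != U) on D(V)={3,4,5} D(U)={7,8}: no change
So after all 4 constraints: D(U) = {7,8}

Answer: {7,8}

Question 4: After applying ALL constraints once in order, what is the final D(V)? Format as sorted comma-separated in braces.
Answer: {3,4,5}

Derivation:
Constraint 1 (Z + V = W) on D(Z)={3,4,6,7,8} D(V)={3,4,5,6,7,8} D(W)={4,6,7,8}: Z {3,4,6,7,8}->{3,4}; V {3,4,5,6,7,8}->{3,4,5}; W {4,6,7,8}->{6,7,8}
Constraint 2 (W != Z) on D(W)={6,7,8} D(Z)={3,4}: no change
Constraint 3 (W < U) on D(W)={6,7,8} D(U)={3,4,5,6,7,8}: W {6,7,8}->{6,7}; U {3,4,5,6,7,8}->{7,8}
Constraint 4 (V != U) on D(V)={3,4,5} D(U)={7,8}: no change
So after all 4 constraints: D(V) = {3,4,5}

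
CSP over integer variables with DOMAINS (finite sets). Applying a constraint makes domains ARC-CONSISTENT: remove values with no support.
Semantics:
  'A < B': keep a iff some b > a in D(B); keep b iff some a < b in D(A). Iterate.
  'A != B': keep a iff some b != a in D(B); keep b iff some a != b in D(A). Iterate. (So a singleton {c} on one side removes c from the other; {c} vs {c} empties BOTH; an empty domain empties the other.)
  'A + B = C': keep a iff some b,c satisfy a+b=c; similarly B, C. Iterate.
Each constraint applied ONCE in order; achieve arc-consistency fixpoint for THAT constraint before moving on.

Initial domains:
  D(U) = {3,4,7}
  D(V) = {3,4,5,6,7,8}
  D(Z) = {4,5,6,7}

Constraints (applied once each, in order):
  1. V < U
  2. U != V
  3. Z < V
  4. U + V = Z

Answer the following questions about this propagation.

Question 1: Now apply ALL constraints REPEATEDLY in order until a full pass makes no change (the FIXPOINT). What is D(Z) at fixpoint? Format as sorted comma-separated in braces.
Answer: {}

Derivation:
pass 0 (initial): D(Z)={4,5,6,7}
pass 1: U {3,4,7}->{}; V {3,4,5,6,7,8}->{}; Z {4,5,6,7}->{}
pass 2: no change
Fixpoint after 2 passes: D(Z) = {}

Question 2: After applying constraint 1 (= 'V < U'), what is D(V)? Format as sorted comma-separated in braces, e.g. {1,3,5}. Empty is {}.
Constraint 1 (V < U) on D(V)={3,4,5,6,7,8} D(U)={3,4,7}: V {3,4,5,6,7,8}->{3,4,5,6}; U {3,4,7}->{4,7}
So after constraint 1: D(V) = {3,4,5,6}

Answer: {3,4,5,6}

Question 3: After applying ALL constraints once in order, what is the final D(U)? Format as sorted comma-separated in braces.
Constraint 1 (V < U) on D(V)={3,4,5,6,7,8} D(U)={3,4,7}: V {3,4,5,6,7,8}->{3,4,5,6}; U {3,4,7}->{4,7}
Constraint 2 (U != V) on D(U)={4,7} D(V)={3,4,5,6}: no change
Constraint 3 (Z < V) on D(Z)={4,5,6,7} D(V)={3,4,5,6}: Z {4,5,6,7}->{4,5}; V {3,4,5,6}->{5,6}
Constraint 4 (U + V = Z) on D(U)={4,7} D(V)={5,6} D(Z)={4,5}: U {4,7}->{}; V {5,6}->{}; Z {4,5}->{}
So after all 4 constraints: D(U) = {}

Answer: {}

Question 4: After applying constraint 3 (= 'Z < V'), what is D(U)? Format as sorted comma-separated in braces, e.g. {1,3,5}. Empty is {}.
Constraint 1 (V < U) on D(V)={3,4,5,6,7,8} D(U)={3,4,7}: V {3,4,5,6,7,8}->{3,4,5,6}; U {3,4,7}->{4,7}
Constraint 2 (U != V) on D(U)={4,7} D(V)={3,4,5,6}: no change
Constraint 3 (Z < V) on D(Z)={4,5,6,7} D(V)={3,4,5,6}: Z {4,5,6,7}->{4,5}; V {3,4,5,6}->{5,6}
So after constraint 3: D(U) = {4,7}

Answer: {4,7}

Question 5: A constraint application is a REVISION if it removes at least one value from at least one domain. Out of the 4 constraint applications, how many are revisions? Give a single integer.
Constraint 1 (V < U) on D(V)={3,4,5,6,7,8} D(U)={3,4,7}: V {3,4,5,6,7,8}->{3,4,5,6}; U {3,4,7}->{4,7} => REVISION
Constraint 2 (U != V) on D(U)={4,7} D(V)={3,4,5,6}: no change => not a revision
Constraint 3 (Z < V) on D(Z)={4,5,6,7} D(V)={3,4,5,6}: Z {4,5,6,7}->{4,5}; V {3,4,5,6}->{5,6} => REVISION
Constraint 4 (U + V = Z) on D(U)={4,7} D(V)={5,6} D(Z)={4,5}: U {4,7}->{}; V {5,6}->{}; Z {4,5}->{} => REVISION
Total revisions = 3

Answer: 3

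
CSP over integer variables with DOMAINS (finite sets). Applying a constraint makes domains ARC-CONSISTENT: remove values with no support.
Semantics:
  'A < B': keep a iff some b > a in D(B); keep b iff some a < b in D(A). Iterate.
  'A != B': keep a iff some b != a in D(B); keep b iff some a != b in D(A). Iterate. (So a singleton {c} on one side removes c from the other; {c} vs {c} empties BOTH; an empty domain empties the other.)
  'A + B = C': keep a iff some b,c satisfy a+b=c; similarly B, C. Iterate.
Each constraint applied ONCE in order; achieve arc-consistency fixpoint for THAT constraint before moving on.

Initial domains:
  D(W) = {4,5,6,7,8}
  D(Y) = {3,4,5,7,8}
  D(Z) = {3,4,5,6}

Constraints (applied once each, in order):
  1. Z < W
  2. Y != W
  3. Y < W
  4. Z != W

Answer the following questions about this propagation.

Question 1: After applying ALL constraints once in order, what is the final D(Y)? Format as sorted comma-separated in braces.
Answer: {3,4,5,7}

Derivation:
Constraint 1 (Z < W) on D(Z)={3,4,5,6} D(W)={4,5,6,7,8}: no change
Constraint 2 (Y != W) on D(Y)={3,4,5,7,8} D(W)={4,5,6,7,8}: no change
Constraint 3 (Y < W) on D(Y)={3,4,5,7,8} D(W)={4,5,6,7,8}: Y {3,4,5,7,8}->{3,4,5,7}
Constraint 4 (Z != W) on D(Z)={3,4,5,6} D(W)={4,5,6,7,8}: no change
So after all 4 constraints: D(Y) = {3,4,5,7}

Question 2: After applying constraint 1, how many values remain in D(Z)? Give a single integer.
Constraint 1 (Z < W) on D(Z)={3,4,5,6} D(W)={4,5,6,7,8}: no change
So after constraint 1: D(Z)={3,4,5,6}, size = 4

Answer: 4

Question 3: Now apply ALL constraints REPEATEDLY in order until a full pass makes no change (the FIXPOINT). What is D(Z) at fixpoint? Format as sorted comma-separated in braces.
pass 0 (initial): D(Z)={3,4,5,6}
pass 1: Y {3,4,5,7,8}->{3,4,5,7}
pass 2: no change
Fixpoint after 2 passes: D(Z) = {3,4,5,6}

Answer: {3,4,5,6}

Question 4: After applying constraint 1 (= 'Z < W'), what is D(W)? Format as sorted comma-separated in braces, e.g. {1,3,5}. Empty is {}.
Answer: {4,5,6,7,8}

Derivation:
Constraint 1 (Z < W) on D(Z)={3,4,5,6} D(W)={4,5,6,7,8}: no change
So after constraint 1: D(W) = {4,5,6,7,8}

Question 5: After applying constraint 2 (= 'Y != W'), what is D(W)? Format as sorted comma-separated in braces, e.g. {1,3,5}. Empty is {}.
Constraint 1 (Z < W) on D(Z)={3,4,5,6} D(W)={4,5,6,7,8}: no change
Constraint 2 (Y != W) on D(Y)={3,4,5,7,8} D(W)={4,5,6,7,8}: no change
So after constraint 2: D(W) = {4,5,6,7,8}

Answer: {4,5,6,7,8}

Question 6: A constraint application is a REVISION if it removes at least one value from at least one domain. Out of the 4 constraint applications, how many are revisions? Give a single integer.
Answer: 1

Derivation:
Constraint 1 (Z < W) on D(Z)={3,4,5,6} D(W)={4,5,6,7,8}: no change => not a revision
Constraint 2 (Y != W) on D(Y)={3,4,5,7,8} D(W)={4,5,6,7,8}: no change => not a revision
Constraint 3 (Y < W) on D(Y)={3,4,5,7,8} D(W)={4,5,6,7,8}: Y {3,4,5,7,8}->{3,4,5,7} => REVISION
Constraint 4 (Z != W) on D(Z)={3,4,5,6} D(W)={4,5,6,7,8}: no change => not a revision
Total revisions = 1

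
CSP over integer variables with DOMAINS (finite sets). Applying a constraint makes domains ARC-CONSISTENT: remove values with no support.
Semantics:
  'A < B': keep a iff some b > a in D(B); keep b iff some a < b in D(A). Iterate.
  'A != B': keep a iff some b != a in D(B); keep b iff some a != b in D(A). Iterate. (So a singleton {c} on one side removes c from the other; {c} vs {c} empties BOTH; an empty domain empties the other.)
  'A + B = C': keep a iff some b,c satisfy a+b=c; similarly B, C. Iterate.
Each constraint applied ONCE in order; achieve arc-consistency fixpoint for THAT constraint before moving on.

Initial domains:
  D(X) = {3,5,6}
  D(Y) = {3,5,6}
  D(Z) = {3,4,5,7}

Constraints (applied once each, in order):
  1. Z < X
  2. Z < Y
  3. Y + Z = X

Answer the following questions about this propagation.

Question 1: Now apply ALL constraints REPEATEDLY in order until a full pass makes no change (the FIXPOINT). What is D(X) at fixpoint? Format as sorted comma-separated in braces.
Answer: {}

Derivation:
pass 0 (initial): D(X)={3,5,6}
pass 1: X {3,5,6}->{}; Y {3,5,6}->{}; Z {3,4,5,7}->{}
pass 2: no change
Fixpoint after 2 passes: D(X) = {}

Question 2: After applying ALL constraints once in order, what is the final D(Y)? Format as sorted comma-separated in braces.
Constraint 1 (Z < X) on D(Z)={3,4,5,7} D(X)={3,5,6}: Z {3,4,5,7}->{3,4,5}; X {3,5,6}->{5,6}
Constraint 2 (Z < Y) on D(Z)={3,4,5} D(Y)={3,5,6}: Y {3,5,6}->{5,6}
Constraint 3 (Y + Z = X) on D(Y)={5,6} D(Z)={3,4,5} D(X)={5,6}: Y {5,6}->{}; Z {3,4,5}->{}; X {5,6}->{}
So after all 3 constraints: D(Y) = {}

Answer: {}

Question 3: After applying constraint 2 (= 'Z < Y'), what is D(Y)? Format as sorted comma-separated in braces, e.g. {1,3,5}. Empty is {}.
Constraint 1 (Z < X) on D(Z)={3,4,5,7} D(X)={3,5,6}: Z {3,4,5,7}->{3,4,5}; X {3,5,6}->{5,6}
Constraint 2 (Z < Y) on D(Z)={3,4,5} D(Y)={3,5,6}: Y {3,5,6}->{5,6}
So after constraint 2: D(Y) = {5,6}

Answer: {5,6}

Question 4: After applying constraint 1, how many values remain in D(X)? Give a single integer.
Answer: 2

Derivation:
Constraint 1 (Z < X) on D(Z)={3,4,5,7} D(X)={3,5,6}: Z {3,4,5,7}->{3,4,5}; X {3,5,6}->{5,6}
So after constraint 1: D(X)={5,6}, size = 2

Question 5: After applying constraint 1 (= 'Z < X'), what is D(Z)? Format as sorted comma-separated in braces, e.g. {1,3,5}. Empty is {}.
Constraint 1 (Z < X) on D(Z)={3,4,5,7} D(X)={3,5,6}: Z {3,4,5,7}->{3,4,5}; X {3,5,6}->{5,6}
So after constraint 1: D(Z) = {3,4,5}

Answer: {3,4,5}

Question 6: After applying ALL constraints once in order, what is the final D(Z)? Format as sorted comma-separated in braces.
Constraint 1 (Z < X) on D(Z)={3,4,5,7} D(X)={3,5,6}: Z {3,4,5,7}->{3,4,5}; X {3,5,6}->{5,6}
Constraint 2 (Z < Y) on D(Z)={3,4,5} D(Y)={3,5,6}: Y {3,5,6}->{5,6}
Constraint 3 (Y + Z = X) on D(Y)={5,6} D(Z)={3,4,5} D(X)={5,6}: Y {5,6}->{}; Z {3,4,5}->{}; X {5,6}->{}
So after all 3 constraints: D(Z) = {}

Answer: {}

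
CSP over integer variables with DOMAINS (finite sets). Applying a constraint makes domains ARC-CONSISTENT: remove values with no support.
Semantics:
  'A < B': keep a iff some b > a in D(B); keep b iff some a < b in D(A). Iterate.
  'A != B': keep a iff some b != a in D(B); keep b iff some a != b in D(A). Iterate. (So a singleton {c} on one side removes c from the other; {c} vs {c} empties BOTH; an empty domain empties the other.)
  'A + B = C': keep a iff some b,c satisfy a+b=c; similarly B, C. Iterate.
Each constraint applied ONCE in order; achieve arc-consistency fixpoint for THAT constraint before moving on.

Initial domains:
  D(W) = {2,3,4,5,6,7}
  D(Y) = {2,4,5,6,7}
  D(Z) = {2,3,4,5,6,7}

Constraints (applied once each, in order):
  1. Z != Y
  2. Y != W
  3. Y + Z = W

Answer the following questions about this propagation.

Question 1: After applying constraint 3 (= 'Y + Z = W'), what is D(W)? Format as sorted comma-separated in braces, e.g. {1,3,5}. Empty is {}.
Constraint 1 (Z != Y) on D(Z)={2,3,4,5,6,7} D(Y)={2,4,5,6,7}: no change
Constraint 2 (Y != W) on D(Y)={2,4,5,6,7} D(W)={2,3,4,5,6,7}: no change
Constraint 3 (Y + Z = W) on D(Y)={2,4,5,6,7} D(Z)={2,3,4,5,6,7} D(W)={2,3,4,5,6,7}: Y {2,4,5,6,7}->{2,4,5}; Z {2,3,4,5,6,7}->{2,3,4,5}; W {2,3,4,5,6,7}->{4,5,6,7}
So after constraint 3: D(W) = {4,5,6,7}

Answer: {4,5,6,7}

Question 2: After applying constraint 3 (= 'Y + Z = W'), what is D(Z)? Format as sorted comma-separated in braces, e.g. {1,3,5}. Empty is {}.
Answer: {2,3,4,5}

Derivation:
Constraint 1 (Z != Y) on D(Z)={2,3,4,5,6,7} D(Y)={2,4,5,6,7}: no change
Constraint 2 (Y != W) on D(Y)={2,4,5,6,7} D(W)={2,3,4,5,6,7}: no change
Constraint 3 (Y + Z = W) on D(Y)={2,4,5,6,7} D(Z)={2,3,4,5,6,7} D(W)={2,3,4,5,6,7}: Y {2,4,5,6,7}->{2,4,5}; Z {2,3,4,5,6,7}->{2,3,4,5}; W {2,3,4,5,6,7}->{4,5,6,7}
So after constraint 3: D(Z) = {2,3,4,5}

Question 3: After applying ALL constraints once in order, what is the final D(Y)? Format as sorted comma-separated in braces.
Answer: {2,4,5}

Derivation:
Constraint 1 (Z != Y) on D(Z)={2,3,4,5,6,7} D(Y)={2,4,5,6,7}: no change
Constraint 2 (Y != W) on D(Y)={2,4,5,6,7} D(W)={2,3,4,5,6,7}: no change
Constraint 3 (Y + Z = W) on D(Y)={2,4,5,6,7} D(Z)={2,3,4,5,6,7} D(W)={2,3,4,5,6,7}: Y {2,4,5,6,7}->{2,4,5}; Z {2,3,4,5,6,7}->{2,3,4,5}; W {2,3,4,5,6,7}->{4,5,6,7}
So after all 3 constraints: D(Y) = {2,4,5}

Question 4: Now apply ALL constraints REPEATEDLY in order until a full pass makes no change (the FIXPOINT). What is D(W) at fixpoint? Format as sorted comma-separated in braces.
Answer: {4,5,6,7}

Derivation:
pass 0 (initial): D(W)={2,3,4,5,6,7}
pass 1: W {2,3,4,5,6,7}->{4,5,6,7}; Y {2,4,5,6,7}->{2,4,5}; Z {2,3,4,5,6,7}->{2,3,4,5}
pass 2: no change
Fixpoint after 2 passes: D(W) = {4,5,6,7}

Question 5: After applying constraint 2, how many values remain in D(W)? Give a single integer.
Answer: 6

Derivation:
Constraint 1 (Z != Y) on D(Z)={2,3,4,5,6,7} D(Y)={2,4,5,6,7}: no change
Constraint 2 (Y != W) on D(Y)={2,4,5,6,7} D(W)={2,3,4,5,6,7}: no change
So after constraint 2: D(W)={2,3,4,5,6,7}, size = 6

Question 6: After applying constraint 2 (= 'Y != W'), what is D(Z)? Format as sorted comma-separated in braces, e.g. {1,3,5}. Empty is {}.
Answer: {2,3,4,5,6,7}

Derivation:
Constraint 1 (Z != Y) on D(Z)={2,3,4,5,6,7} D(Y)={2,4,5,6,7}: no change
Constraint 2 (Y != W) on D(Y)={2,4,5,6,7} D(W)={2,3,4,5,6,7}: no change
So after constraint 2: D(Z) = {2,3,4,5,6,7}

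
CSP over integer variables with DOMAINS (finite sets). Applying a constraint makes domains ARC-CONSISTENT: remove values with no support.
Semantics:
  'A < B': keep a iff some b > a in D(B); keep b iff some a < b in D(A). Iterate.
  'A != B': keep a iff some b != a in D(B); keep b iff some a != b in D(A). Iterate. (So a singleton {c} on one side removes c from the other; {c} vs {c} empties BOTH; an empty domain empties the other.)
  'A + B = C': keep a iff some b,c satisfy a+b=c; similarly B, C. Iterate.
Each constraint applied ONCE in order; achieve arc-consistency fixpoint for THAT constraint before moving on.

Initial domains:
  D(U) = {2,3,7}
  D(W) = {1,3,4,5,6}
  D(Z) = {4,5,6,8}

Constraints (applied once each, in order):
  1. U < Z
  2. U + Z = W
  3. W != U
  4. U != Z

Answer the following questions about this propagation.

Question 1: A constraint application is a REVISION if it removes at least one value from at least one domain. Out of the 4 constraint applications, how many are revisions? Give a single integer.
Answer: 1

Derivation:
Constraint 1 (U < Z) on D(U)={2,3,7} D(Z)={4,5,6,8}: no change => not a revision
Constraint 2 (U + Z = W) on D(U)={2,3,7} D(Z)={4,5,6,8} D(W)={1,3,4,5,6}: U {2,3,7}->{2}; Z {4,5,6,8}->{4}; W {1,3,4,5,6}->{6} => REVISION
Constraint 3 (W != U) on D(W)={6} D(U)={2}: no change => not a revision
Constraint 4 (U != Z) on D(U)={2} D(Z)={4}: no change => not a revision
Total revisions = 1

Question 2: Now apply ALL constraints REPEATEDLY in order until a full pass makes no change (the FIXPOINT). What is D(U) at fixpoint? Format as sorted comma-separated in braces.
Answer: {2}

Derivation:
pass 0 (initial): D(U)={2,3,7}
pass 1: U {2,3,7}->{2}; W {1,3,4,5,6}->{6}; Z {4,5,6,8}->{4}
pass 2: no change
Fixpoint after 2 passes: D(U) = {2}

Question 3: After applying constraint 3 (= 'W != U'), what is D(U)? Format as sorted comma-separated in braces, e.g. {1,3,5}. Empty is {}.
Constraint 1 (U < Z) on D(U)={2,3,7} D(Z)={4,5,6,8}: no change
Constraint 2 (U + Z = W) on D(U)={2,3,7} D(Z)={4,5,6,8} D(W)={1,3,4,5,6}: U {2,3,7}->{2}; Z {4,5,6,8}->{4}; W {1,3,4,5,6}->{6}
Constraint 3 (W != U) on D(W)={6} D(U)={2}: no change
So after constraint 3: D(U) = {2}

Answer: {2}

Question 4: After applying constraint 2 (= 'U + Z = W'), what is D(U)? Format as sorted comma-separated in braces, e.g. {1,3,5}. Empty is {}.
Answer: {2}

Derivation:
Constraint 1 (U < Z) on D(U)={2,3,7} D(Z)={4,5,6,8}: no change
Constraint 2 (U + Z = W) on D(U)={2,3,7} D(Z)={4,5,6,8} D(W)={1,3,4,5,6}: U {2,3,7}->{2}; Z {4,5,6,8}->{4}; W {1,3,4,5,6}->{6}
So after constraint 2: D(U) = {2}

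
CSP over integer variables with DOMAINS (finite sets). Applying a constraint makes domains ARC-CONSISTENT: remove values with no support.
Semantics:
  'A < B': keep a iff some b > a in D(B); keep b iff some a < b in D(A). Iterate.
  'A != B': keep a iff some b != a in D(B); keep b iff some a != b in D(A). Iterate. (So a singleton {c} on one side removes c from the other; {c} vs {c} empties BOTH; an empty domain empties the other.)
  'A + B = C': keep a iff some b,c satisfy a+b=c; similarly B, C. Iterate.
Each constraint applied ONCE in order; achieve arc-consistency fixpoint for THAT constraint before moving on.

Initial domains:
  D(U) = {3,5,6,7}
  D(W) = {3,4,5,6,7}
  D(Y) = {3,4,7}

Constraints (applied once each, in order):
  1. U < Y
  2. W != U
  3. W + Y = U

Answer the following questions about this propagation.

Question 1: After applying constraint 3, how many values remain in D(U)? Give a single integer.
Constraint 1 (U < Y) on D(U)={3,5,6,7} D(Y)={3,4,7}: U {3,5,6,7}->{3,5,6}; Y {3,4,7}->{4,7}
Constraint 2 (W != U) on D(W)={3,4,5,6,7} D(U)={3,5,6}: no change
Constraint 3 (W + Y = U) on D(W)={3,4,5,6,7} D(Y)={4,7} D(U)={3,5,6}: W {3,4,5,6,7}->{}; Y {4,7}->{}; U {3,5,6}->{}
So after constraint 3: D(U)={}, size = 0

Answer: 0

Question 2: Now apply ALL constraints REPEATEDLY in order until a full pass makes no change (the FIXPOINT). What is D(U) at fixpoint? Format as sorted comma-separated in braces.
Answer: {}

Derivation:
pass 0 (initial): D(U)={3,5,6,7}
pass 1: U {3,5,6,7}->{}; W {3,4,5,6,7}->{}; Y {3,4,7}->{}
pass 2: no change
Fixpoint after 2 passes: D(U) = {}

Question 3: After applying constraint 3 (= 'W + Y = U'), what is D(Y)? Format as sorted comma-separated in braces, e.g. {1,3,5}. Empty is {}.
Answer: {}

Derivation:
Constraint 1 (U < Y) on D(U)={3,5,6,7} D(Y)={3,4,7}: U {3,5,6,7}->{3,5,6}; Y {3,4,7}->{4,7}
Constraint 2 (W != U) on D(W)={3,4,5,6,7} D(U)={3,5,6}: no change
Constraint 3 (W + Y = U) on D(W)={3,4,5,6,7} D(Y)={4,7} D(U)={3,5,6}: W {3,4,5,6,7}->{}; Y {4,7}->{}; U {3,5,6}->{}
So after constraint 3: D(Y) = {}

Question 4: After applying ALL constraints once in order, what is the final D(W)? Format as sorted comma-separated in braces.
Constraint 1 (U < Y) on D(U)={3,5,6,7} D(Y)={3,4,7}: U {3,5,6,7}->{3,5,6}; Y {3,4,7}->{4,7}
Constraint 2 (W != U) on D(W)={3,4,5,6,7} D(U)={3,5,6}: no change
Constraint 3 (W + Y = U) on D(W)={3,4,5,6,7} D(Y)={4,7} D(U)={3,5,6}: W {3,4,5,6,7}->{}; Y {4,7}->{}; U {3,5,6}->{}
So after all 3 constraints: D(W) = {}

Answer: {}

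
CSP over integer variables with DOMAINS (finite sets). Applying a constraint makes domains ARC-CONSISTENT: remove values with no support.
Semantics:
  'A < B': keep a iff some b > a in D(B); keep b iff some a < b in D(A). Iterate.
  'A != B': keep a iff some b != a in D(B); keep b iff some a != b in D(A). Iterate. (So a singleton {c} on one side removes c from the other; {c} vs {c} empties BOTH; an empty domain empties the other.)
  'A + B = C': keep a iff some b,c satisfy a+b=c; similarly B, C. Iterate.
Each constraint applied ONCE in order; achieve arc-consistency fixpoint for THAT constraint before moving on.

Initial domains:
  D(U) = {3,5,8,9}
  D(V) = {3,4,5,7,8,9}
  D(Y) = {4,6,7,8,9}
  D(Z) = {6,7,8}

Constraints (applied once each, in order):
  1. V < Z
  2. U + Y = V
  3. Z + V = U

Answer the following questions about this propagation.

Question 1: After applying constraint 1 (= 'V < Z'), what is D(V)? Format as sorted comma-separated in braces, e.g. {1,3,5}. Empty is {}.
Constraint 1 (V < Z) on D(V)={3,4,5,7,8,9} D(Z)={6,7,8}: V {3,4,5,7,8,9}->{3,4,5,7}
So after constraint 1: D(V) = {3,4,5,7}

Answer: {3,4,5,7}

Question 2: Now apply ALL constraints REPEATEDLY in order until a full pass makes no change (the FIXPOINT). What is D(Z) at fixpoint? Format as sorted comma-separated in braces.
Answer: {}

Derivation:
pass 0 (initial): D(Z)={6,7,8}
pass 1: U {3,5,8,9}->{}; V {3,4,5,7,8,9}->{}; Y {4,6,7,8,9}->{4}; Z {6,7,8}->{}
pass 2: Y {4}->{}
pass 3: no change
Fixpoint after 3 passes: D(Z) = {}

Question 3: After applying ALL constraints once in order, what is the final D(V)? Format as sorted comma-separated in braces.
Answer: {}

Derivation:
Constraint 1 (V < Z) on D(V)={3,4,5,7,8,9} D(Z)={6,7,8}: V {3,4,5,7,8,9}->{3,4,5,7}
Constraint 2 (U + Y = V) on D(U)={3,5,8,9} D(Y)={4,6,7,8,9} D(V)={3,4,5,7}: U {3,5,8,9}->{3}; Y {4,6,7,8,9}->{4}; V {3,4,5,7}->{7}
Constraint 3 (Z + V = U) on D(Z)={6,7,8} D(V)={7} D(U)={3}: Z {6,7,8}->{}; V {7}->{}; U {3}->{}
So after all 3 constraints: D(V) = {}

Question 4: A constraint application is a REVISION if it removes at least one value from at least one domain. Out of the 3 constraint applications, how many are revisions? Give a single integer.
Answer: 3

Derivation:
Constraint 1 (V < Z) on D(V)={3,4,5,7,8,9} D(Z)={6,7,8}: V {3,4,5,7,8,9}->{3,4,5,7} => REVISION
Constraint 2 (U + Y = V) on D(U)={3,5,8,9} D(Y)={4,6,7,8,9} D(V)={3,4,5,7}: U {3,5,8,9}->{3}; Y {4,6,7,8,9}->{4}; V {3,4,5,7}->{7} => REVISION
Constraint 3 (Z + V = U) on D(Z)={6,7,8} D(V)={7} D(U)={3}: Z {6,7,8}->{}; V {7}->{}; U {3}->{} => REVISION
Total revisions = 3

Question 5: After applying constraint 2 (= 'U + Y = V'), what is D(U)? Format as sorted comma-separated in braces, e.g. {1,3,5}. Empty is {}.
Answer: {3}

Derivation:
Constraint 1 (V < Z) on D(V)={3,4,5,7,8,9} D(Z)={6,7,8}: V {3,4,5,7,8,9}->{3,4,5,7}
Constraint 2 (U + Y = V) on D(U)={3,5,8,9} D(Y)={4,6,7,8,9} D(V)={3,4,5,7}: U {3,5,8,9}->{3}; Y {4,6,7,8,9}->{4}; V {3,4,5,7}->{7}
So after constraint 2: D(U) = {3}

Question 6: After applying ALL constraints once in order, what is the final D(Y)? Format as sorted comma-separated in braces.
Constraint 1 (V < Z) on D(V)={3,4,5,7,8,9} D(Z)={6,7,8}: V {3,4,5,7,8,9}->{3,4,5,7}
Constraint 2 (U + Y = V) on D(U)={3,5,8,9} D(Y)={4,6,7,8,9} D(V)={3,4,5,7}: U {3,5,8,9}->{3}; Y {4,6,7,8,9}->{4}; V {3,4,5,7}->{7}
Constraint 3 (Z + V = U) on D(Z)={6,7,8} D(V)={7} D(U)={3}: Z {6,7,8}->{}; V {7}->{}; U {3}->{}
So after all 3 constraints: D(Y) = {4}

Answer: {4}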